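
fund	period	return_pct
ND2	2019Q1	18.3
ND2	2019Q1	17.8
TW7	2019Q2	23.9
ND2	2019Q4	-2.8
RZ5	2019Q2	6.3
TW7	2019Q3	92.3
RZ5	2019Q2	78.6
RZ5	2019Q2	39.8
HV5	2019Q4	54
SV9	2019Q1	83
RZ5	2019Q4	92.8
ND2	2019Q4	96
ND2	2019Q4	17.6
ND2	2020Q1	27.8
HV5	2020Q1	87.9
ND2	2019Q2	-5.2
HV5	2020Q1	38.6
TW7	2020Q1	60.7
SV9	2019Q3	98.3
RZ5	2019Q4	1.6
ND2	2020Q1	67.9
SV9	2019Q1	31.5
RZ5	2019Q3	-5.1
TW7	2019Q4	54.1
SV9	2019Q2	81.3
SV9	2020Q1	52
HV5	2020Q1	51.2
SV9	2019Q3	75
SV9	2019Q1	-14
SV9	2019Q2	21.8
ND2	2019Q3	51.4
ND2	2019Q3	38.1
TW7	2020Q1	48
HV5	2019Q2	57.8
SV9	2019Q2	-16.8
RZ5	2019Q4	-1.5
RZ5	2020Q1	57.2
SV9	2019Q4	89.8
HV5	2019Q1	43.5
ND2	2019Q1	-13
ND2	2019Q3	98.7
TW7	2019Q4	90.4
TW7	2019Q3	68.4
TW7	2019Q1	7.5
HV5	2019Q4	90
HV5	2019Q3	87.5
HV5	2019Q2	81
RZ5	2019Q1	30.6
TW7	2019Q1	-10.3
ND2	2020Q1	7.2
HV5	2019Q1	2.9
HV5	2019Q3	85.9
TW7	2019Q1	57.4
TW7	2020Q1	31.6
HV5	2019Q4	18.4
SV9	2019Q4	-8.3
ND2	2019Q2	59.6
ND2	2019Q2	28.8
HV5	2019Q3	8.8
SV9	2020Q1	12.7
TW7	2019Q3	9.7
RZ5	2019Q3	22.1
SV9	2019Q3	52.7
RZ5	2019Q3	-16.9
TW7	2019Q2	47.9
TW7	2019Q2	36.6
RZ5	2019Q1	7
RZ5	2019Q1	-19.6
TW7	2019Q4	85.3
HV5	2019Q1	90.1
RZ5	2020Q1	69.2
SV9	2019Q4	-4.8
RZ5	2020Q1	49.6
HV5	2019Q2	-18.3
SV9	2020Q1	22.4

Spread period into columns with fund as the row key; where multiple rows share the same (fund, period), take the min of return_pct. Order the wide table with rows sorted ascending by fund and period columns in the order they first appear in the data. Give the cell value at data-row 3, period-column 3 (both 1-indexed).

-1.5

With rows sorted ascending by fund, row 3 is fund=RZ5. period columns in first-appearance order: 2019Q1, 2019Q2, 2019Q4, 2019Q3, 2020Q1; column 3 is 2019Q4.
Long rows with fund=RZ5, period=2019Q4: min(92.8, 1.6, -1.5) = -1.5.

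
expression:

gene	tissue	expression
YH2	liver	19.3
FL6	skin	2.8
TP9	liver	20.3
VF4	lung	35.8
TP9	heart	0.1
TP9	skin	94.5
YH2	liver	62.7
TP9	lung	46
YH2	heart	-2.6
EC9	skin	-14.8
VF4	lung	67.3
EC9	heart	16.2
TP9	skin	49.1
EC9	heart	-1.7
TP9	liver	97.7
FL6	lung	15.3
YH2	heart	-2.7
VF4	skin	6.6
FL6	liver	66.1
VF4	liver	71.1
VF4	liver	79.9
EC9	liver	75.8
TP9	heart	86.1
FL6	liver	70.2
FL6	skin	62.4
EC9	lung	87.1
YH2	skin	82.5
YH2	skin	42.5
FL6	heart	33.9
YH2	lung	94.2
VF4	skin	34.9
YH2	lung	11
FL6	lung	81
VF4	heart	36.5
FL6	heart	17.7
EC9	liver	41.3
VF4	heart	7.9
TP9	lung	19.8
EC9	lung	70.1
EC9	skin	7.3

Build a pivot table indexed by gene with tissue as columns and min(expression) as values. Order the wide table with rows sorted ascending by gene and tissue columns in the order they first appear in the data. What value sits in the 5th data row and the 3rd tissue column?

11

With rows sorted ascending by gene, row 5 is gene=YH2. tissue columns in first-appearance order: liver, skin, lung, heart; column 3 is lung.
Long rows with gene=YH2, tissue=lung: min(94.2, 11) = 11.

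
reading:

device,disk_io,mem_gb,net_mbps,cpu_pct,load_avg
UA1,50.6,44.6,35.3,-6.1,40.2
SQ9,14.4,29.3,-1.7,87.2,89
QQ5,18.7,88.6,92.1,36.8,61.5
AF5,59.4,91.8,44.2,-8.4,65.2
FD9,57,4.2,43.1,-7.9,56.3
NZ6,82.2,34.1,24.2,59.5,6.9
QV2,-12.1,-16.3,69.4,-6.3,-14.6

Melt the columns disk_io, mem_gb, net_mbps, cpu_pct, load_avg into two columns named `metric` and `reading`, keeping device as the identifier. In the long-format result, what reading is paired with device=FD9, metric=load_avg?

56.3

Unpivoting turns each (device, wide-column) pair into one long row.
The wide cell at row FD9, column load_avg holds 56.3, so the long row (FD9, load_avg) has reading=56.3.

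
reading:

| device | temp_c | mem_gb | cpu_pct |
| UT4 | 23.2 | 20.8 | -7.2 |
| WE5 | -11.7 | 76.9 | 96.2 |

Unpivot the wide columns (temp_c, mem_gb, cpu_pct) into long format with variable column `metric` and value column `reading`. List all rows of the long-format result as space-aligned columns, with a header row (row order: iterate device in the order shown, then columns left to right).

Each (device, column) pair becomes one row: 2 × 3 = 6 rows.
For example, (UT4, temp_c) → reading=23.2.

device  metric   reading
UT4     temp_c   23.2   
UT4     mem_gb   20.8   
UT4     cpu_pct  -7.2   
WE5     temp_c   -11.7  
WE5     mem_gb   76.9   
WE5     cpu_pct  96.2   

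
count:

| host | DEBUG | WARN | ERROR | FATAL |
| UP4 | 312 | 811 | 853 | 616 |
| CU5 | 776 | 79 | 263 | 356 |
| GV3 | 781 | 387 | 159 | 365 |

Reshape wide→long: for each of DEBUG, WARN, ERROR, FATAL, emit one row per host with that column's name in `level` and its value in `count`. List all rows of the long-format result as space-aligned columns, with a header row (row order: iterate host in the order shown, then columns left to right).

host  level  count
UP4   DEBUG  312  
UP4   WARN   811  
UP4   ERROR  853  
UP4   FATAL  616  
CU5   DEBUG  776  
CU5   WARN   79   
CU5   ERROR  263  
CU5   FATAL  356  
GV3   DEBUG  781  
GV3   WARN   387  
GV3   ERROR  159  
GV3   FATAL  365  

Each (host, column) pair becomes one row: 3 × 4 = 12 rows.
For example, (UP4, DEBUG) → count=312.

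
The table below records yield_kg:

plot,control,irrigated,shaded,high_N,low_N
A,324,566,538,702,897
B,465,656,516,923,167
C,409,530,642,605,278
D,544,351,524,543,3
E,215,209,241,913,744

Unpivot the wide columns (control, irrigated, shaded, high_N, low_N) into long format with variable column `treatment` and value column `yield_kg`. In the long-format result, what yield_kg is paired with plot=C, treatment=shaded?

Unpivoting turns each (plot, wide-column) pair into one long row.
The wide cell at row C, column shaded holds 642, so the long row (C, shaded) has yield_kg=642.

642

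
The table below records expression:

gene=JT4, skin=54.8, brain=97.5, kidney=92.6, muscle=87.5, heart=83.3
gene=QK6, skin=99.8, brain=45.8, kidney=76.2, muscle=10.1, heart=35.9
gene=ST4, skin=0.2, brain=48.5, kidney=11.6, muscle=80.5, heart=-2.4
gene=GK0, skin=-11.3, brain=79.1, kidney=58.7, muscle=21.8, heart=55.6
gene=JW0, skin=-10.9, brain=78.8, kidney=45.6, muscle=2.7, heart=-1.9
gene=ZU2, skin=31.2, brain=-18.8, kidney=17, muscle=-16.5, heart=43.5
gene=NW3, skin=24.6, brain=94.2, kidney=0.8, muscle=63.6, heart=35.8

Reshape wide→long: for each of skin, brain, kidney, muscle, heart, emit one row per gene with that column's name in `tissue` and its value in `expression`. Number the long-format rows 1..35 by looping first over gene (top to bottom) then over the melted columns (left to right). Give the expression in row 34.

63.6

35 rows total (7 × 5). Row 34: index ⌊(34-1)/5⌋ = 6 into gene → NW3; (34-1) mod 5 = 3 into the melted columns → muscle.
So row 34 is (NW3, muscle, 63.6); expression = 63.6.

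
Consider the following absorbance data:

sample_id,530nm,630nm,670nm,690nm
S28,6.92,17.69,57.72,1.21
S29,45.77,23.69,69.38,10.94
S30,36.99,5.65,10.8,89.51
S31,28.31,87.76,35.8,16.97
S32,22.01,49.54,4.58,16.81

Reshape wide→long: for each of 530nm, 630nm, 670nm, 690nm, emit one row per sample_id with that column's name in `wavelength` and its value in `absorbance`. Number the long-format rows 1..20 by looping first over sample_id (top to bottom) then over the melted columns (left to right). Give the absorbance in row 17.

20 rows total (5 × 4). Row 17: index ⌊(17-1)/4⌋ = 4 into sample_id → S32; (17-1) mod 4 = 0 into the melted columns → 530nm.
So row 17 is (S32, 530nm, 22.01); absorbance = 22.01.

22.01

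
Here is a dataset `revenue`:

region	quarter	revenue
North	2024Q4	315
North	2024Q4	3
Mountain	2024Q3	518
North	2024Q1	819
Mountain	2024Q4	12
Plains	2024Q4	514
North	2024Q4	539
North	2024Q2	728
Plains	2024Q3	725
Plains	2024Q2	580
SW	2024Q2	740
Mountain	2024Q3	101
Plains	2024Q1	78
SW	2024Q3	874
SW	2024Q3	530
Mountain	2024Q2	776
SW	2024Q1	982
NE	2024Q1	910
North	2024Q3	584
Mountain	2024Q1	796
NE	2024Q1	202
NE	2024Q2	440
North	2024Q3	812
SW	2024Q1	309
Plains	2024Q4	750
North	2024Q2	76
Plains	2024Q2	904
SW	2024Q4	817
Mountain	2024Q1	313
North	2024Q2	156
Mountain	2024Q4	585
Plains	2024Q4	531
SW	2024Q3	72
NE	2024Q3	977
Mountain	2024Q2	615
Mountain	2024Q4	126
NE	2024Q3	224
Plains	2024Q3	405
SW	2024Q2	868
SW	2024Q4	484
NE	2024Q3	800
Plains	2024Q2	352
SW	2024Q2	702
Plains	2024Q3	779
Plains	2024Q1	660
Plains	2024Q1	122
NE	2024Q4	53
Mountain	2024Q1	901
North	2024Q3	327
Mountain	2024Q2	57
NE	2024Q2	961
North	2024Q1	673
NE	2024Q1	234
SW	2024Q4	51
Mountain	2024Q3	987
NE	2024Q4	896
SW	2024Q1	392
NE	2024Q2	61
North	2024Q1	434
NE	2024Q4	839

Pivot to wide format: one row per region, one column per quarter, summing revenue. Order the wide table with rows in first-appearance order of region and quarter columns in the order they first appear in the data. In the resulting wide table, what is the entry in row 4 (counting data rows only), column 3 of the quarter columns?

With rows in first-appearance order of region, row 4 is region=SW. quarter columns in first-appearance order: 2024Q4, 2024Q3, 2024Q1, 2024Q2; column 3 is 2024Q1.
Long rows with region=SW, quarter=2024Q1: 982 + 309 + 392 = 1683.

1683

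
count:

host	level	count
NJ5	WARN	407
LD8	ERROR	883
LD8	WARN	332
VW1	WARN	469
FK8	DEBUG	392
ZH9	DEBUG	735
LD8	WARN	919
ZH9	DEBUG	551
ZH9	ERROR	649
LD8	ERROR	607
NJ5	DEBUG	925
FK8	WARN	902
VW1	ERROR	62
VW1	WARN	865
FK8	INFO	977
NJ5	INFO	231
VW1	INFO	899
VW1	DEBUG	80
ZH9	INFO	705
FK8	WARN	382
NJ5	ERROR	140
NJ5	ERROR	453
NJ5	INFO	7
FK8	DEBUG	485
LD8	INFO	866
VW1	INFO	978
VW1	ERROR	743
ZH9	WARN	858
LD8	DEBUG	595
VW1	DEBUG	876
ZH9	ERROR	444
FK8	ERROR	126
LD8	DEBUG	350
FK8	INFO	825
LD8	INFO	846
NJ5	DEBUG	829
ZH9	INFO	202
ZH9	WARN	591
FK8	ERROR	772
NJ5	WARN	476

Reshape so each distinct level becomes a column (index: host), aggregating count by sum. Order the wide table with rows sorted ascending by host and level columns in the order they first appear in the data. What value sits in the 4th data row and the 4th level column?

1877

With rows sorted ascending by host, row 4 is host=VW1. level columns in first-appearance order: WARN, ERROR, DEBUG, INFO; column 4 is INFO.
Long rows with host=VW1, level=INFO: 899 + 978 = 1877.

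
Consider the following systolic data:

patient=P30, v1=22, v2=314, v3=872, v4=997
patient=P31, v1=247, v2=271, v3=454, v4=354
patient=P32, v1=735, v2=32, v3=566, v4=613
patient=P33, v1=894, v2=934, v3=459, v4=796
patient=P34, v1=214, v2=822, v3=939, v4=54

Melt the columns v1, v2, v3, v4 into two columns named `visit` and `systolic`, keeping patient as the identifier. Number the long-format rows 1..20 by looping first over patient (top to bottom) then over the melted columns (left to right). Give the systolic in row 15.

459

20 rows total (5 × 4). Row 15: index ⌊(15-1)/4⌋ = 3 into patient → P33; (15-1) mod 4 = 2 into the melted columns → v3.
So row 15 is (P33, v3, 459); systolic = 459.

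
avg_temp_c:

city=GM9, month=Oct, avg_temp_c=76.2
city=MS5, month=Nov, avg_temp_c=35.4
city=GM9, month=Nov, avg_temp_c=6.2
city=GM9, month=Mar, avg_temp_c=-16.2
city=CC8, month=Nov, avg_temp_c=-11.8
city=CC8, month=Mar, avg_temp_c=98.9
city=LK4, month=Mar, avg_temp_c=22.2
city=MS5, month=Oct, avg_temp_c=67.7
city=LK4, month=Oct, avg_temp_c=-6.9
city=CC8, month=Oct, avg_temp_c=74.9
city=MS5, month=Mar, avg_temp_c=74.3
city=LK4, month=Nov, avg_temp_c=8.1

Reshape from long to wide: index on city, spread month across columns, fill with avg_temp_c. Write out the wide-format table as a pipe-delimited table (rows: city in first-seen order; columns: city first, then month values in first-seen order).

Columns: city plus the 3 distinct month values (Oct, Nov, Mar).
For example, row GM9 column Oct takes avg_temp_c=76.2 from the long row (GM9, Oct).

| city | Oct | Nov | Mar |
| GM9 | 76.2 | 6.2 | -16.2 |
| MS5 | 67.7 | 35.4 | 74.3 |
| CC8 | 74.9 | -11.8 | 98.9 |
| LK4 | -6.9 | 8.1 | 22.2 |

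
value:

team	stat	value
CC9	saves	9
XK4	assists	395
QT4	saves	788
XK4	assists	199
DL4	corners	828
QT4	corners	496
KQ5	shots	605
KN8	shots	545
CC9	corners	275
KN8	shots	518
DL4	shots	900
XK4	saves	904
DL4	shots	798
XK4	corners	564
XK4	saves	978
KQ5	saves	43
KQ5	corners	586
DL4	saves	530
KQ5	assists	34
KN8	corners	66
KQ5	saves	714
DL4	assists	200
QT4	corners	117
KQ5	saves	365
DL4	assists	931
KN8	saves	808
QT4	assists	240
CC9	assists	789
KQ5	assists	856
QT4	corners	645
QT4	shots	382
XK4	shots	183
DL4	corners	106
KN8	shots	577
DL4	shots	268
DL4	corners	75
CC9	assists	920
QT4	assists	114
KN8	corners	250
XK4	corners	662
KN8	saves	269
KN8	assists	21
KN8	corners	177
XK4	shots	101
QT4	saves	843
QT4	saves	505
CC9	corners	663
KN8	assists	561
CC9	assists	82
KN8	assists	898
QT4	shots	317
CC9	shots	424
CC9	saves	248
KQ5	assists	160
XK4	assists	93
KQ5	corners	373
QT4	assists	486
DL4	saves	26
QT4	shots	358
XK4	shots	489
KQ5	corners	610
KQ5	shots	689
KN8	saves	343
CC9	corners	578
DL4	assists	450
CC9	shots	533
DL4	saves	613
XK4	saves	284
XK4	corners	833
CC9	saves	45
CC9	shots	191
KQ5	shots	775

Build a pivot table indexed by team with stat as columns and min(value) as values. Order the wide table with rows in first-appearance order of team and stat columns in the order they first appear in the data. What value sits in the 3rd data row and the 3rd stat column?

117

With rows in first-appearance order of team, row 3 is team=QT4. stat columns in first-appearance order: saves, assists, corners, shots; column 3 is corners.
Long rows with team=QT4, stat=corners: min(496, 117, 645) = 117.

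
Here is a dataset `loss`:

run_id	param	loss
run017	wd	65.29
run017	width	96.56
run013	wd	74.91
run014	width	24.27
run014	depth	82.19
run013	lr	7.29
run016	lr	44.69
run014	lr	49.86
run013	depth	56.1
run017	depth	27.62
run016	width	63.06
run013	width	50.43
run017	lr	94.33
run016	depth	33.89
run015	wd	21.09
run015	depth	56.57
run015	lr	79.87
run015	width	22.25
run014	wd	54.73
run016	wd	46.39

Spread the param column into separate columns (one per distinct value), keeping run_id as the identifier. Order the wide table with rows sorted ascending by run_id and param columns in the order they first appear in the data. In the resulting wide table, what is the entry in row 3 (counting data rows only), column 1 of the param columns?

21.09

With rows sorted ascending by run_id, row 3 is run_id=run015. param columns in first-appearance order: wd, width, depth, lr; column 1 is wd.
Long rows with run_id=run015, param=wd: loss = 21.09.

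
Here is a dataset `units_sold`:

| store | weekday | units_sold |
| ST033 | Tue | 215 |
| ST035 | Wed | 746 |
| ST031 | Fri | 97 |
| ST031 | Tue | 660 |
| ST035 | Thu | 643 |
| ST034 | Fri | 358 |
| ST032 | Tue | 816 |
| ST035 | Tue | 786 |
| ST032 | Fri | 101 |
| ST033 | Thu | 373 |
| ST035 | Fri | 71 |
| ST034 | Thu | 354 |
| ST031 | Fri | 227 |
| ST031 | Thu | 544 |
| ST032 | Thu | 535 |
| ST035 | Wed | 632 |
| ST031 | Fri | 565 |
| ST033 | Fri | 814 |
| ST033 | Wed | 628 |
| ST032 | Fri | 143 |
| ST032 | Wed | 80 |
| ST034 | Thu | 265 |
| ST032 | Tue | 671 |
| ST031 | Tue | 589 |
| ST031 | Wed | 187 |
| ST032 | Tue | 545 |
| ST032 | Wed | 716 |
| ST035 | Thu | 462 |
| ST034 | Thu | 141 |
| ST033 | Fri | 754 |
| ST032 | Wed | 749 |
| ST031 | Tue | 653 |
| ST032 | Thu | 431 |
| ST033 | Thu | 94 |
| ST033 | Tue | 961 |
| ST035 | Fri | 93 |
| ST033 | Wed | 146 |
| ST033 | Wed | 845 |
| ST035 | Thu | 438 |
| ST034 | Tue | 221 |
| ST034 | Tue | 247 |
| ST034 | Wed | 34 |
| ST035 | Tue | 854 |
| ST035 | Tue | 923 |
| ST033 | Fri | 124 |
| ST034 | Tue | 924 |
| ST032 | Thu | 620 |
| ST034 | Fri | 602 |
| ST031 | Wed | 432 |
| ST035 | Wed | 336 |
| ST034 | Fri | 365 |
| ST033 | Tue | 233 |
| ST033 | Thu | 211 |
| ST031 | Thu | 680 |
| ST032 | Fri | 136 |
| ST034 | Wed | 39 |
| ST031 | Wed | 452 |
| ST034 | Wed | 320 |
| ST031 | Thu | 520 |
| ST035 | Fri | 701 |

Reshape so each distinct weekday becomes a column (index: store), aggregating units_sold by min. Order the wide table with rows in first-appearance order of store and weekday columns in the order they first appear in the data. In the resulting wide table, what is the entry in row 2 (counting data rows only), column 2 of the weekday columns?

With rows in first-appearance order of store, row 2 is store=ST035. weekday columns in first-appearance order: Tue, Wed, Fri, Thu; column 2 is Wed.
Long rows with store=ST035, weekday=Wed: min(746, 632, 336) = 336.

336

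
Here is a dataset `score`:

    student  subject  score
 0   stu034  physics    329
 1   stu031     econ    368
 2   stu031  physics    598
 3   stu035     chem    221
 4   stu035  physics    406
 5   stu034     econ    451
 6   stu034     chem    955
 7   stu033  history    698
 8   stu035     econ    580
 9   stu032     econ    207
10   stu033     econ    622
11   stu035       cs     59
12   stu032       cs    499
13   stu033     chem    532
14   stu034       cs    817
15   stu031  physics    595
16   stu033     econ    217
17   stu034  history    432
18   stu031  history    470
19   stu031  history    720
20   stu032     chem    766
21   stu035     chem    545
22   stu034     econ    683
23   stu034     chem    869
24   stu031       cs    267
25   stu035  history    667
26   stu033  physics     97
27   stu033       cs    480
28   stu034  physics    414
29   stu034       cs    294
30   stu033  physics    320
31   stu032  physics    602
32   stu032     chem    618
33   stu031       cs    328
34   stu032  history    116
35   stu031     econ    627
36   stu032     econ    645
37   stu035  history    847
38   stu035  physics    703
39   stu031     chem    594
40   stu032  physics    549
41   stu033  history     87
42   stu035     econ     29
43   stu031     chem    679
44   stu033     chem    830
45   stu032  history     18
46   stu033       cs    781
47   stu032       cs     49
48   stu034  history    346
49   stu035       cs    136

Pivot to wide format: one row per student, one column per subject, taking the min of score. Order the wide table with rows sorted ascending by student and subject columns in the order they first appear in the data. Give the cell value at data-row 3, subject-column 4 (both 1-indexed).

87

With rows sorted ascending by student, row 3 is student=stu033. subject columns in first-appearance order: physics, econ, chem, history, cs; column 4 is history.
Long rows with student=stu033, subject=history: min(698, 87) = 87.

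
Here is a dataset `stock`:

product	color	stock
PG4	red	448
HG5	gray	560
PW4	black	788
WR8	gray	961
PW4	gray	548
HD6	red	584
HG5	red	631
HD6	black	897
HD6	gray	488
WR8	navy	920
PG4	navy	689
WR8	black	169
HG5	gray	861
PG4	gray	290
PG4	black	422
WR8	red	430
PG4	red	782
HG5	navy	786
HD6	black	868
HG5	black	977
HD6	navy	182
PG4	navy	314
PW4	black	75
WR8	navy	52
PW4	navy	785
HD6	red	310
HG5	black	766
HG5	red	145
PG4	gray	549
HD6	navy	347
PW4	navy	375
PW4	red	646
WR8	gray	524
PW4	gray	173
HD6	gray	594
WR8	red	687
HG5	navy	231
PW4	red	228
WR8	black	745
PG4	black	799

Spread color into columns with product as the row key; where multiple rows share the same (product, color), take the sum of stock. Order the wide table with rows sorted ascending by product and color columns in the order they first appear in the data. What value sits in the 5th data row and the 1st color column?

1117

With rows sorted ascending by product, row 5 is product=WR8. color columns in first-appearance order: red, gray, black, navy; column 1 is red.
Long rows with product=WR8, color=red: 430 + 687 = 1117.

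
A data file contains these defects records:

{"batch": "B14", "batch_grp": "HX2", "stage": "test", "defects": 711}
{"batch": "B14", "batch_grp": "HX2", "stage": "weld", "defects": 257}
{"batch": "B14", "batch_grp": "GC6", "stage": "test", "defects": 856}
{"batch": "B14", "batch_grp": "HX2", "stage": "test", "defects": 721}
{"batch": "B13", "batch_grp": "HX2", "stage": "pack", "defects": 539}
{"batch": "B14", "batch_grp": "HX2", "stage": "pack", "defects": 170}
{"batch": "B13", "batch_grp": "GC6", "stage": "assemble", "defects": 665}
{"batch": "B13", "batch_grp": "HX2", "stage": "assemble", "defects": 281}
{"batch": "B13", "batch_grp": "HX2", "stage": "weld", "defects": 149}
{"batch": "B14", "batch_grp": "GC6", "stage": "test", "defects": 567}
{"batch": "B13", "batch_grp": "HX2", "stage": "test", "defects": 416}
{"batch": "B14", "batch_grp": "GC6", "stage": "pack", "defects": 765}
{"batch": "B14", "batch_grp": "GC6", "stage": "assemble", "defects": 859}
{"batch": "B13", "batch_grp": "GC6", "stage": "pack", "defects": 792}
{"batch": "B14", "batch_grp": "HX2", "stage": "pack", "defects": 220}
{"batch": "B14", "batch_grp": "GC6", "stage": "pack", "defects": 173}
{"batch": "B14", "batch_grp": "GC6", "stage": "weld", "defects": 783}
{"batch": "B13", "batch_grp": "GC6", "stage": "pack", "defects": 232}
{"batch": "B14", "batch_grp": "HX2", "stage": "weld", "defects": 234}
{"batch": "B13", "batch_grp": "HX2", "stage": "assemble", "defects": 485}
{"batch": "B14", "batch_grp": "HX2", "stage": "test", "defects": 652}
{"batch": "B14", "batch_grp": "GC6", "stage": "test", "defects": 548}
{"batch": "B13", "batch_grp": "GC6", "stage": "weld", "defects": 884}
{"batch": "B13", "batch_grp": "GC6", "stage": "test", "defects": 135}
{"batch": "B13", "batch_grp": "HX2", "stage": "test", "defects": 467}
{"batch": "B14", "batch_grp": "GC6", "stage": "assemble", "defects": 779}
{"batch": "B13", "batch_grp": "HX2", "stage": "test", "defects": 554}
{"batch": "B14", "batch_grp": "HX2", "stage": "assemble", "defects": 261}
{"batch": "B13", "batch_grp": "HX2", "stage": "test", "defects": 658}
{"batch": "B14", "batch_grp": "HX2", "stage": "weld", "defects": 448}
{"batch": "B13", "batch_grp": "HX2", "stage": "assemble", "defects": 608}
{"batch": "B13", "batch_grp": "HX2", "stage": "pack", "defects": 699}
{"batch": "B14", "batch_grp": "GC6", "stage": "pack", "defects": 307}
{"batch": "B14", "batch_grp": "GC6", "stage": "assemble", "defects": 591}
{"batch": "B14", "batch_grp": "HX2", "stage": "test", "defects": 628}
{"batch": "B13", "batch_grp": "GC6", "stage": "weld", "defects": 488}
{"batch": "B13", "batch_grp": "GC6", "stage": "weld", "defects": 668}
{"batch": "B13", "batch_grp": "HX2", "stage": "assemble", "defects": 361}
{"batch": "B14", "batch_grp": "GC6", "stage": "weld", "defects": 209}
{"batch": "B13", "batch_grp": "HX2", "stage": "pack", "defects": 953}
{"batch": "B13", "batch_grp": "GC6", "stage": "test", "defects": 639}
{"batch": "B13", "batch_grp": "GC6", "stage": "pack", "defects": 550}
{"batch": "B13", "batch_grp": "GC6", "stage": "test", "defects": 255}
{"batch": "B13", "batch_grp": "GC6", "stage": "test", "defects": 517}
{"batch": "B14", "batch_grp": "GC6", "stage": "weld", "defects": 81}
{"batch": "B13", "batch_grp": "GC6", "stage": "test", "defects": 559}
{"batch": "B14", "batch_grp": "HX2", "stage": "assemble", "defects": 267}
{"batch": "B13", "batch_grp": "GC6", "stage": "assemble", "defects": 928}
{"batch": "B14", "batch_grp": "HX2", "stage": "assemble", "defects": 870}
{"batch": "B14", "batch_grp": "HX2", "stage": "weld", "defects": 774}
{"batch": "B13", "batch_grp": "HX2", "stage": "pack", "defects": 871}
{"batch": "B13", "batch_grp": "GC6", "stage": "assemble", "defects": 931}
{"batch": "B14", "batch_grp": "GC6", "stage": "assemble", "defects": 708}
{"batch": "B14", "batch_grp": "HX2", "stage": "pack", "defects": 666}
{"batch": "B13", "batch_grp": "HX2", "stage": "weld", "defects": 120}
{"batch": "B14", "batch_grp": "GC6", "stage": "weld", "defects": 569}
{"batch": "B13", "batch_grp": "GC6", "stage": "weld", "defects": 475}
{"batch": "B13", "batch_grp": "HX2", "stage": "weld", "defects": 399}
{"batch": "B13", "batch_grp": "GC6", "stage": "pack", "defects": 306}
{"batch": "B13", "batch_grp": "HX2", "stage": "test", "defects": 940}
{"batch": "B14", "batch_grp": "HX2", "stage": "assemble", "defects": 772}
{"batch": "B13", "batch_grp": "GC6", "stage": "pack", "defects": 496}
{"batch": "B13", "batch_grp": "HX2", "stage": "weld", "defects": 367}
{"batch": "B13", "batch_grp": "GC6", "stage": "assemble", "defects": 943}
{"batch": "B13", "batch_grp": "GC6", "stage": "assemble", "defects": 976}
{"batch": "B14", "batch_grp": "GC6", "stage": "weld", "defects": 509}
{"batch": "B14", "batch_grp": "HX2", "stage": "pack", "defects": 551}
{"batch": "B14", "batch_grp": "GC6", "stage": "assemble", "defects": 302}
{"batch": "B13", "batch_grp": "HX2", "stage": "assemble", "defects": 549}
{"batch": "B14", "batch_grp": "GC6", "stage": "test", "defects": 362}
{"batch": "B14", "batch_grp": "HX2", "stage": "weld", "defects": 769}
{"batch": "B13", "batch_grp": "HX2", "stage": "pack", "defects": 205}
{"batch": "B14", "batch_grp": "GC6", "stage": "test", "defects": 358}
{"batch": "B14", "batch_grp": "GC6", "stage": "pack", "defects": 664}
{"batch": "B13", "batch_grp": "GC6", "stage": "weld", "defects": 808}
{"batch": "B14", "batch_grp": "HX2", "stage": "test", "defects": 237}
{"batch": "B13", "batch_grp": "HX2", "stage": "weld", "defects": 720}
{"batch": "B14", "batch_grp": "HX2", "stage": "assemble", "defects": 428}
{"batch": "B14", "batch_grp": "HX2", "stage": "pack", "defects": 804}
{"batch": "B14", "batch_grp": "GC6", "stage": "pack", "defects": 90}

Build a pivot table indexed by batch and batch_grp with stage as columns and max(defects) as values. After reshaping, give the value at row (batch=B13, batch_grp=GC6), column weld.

884

Rows with batch=B13, batch_grp=GC6 and stage=weld: defects values are 884, 488, 668, 475, 808.
max(884, 488, 668, 475, 808) = 884.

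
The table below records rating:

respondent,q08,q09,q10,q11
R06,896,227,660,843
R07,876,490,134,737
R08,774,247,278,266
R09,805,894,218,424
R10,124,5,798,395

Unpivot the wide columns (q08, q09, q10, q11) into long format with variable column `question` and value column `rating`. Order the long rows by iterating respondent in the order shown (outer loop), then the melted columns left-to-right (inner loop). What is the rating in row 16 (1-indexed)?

424

20 rows total (5 × 4). Row 16: index ⌊(16-1)/4⌋ = 3 into respondent → R09; (16-1) mod 4 = 3 into the melted columns → q11.
So row 16 is (R09, q11, 424); rating = 424.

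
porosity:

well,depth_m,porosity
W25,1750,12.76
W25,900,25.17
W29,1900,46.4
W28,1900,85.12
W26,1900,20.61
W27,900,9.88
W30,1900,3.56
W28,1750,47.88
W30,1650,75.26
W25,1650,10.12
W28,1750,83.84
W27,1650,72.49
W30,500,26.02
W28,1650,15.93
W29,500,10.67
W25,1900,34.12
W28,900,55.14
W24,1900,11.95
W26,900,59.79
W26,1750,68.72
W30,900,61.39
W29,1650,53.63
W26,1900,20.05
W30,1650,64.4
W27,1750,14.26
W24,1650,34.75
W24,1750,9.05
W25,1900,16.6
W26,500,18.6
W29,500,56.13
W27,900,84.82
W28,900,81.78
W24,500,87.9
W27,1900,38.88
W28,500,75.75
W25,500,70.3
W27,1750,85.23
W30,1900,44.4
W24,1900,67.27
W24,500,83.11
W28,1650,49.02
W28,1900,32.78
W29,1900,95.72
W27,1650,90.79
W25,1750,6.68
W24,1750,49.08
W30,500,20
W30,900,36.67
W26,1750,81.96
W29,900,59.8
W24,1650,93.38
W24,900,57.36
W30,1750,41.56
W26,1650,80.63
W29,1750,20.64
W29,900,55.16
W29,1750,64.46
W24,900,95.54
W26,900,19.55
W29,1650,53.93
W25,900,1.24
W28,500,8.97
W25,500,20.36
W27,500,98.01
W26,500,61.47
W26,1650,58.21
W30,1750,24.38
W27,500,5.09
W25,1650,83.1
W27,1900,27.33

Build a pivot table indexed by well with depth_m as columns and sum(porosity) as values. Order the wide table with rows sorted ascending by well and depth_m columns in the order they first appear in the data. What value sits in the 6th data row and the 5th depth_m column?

66.80

With rows sorted ascending by well, row 6 is well=W29. depth_m columns in first-appearance order: 1750, 900, 1900, 1650, 500; column 5 is 500.
Long rows with well=W29, depth_m=500: 10.67 + 56.13 = 66.80.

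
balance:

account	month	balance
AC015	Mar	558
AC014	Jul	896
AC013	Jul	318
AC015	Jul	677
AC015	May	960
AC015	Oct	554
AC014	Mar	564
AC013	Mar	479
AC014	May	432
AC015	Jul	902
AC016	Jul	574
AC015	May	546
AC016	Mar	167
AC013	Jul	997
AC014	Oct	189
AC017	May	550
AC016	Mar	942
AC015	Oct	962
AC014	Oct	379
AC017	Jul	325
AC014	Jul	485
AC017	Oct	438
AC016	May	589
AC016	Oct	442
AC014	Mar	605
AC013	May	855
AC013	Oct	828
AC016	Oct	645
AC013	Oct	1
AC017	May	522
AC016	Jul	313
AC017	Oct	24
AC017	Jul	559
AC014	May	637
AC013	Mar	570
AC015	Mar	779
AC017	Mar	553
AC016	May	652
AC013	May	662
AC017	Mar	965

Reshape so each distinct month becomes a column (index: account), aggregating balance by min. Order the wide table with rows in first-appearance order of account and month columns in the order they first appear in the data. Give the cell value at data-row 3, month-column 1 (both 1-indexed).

With rows in first-appearance order of account, row 3 is account=AC013. month columns in first-appearance order: Mar, Jul, May, Oct; column 1 is Mar.
Long rows with account=AC013, month=Mar: min(479, 570) = 479.

479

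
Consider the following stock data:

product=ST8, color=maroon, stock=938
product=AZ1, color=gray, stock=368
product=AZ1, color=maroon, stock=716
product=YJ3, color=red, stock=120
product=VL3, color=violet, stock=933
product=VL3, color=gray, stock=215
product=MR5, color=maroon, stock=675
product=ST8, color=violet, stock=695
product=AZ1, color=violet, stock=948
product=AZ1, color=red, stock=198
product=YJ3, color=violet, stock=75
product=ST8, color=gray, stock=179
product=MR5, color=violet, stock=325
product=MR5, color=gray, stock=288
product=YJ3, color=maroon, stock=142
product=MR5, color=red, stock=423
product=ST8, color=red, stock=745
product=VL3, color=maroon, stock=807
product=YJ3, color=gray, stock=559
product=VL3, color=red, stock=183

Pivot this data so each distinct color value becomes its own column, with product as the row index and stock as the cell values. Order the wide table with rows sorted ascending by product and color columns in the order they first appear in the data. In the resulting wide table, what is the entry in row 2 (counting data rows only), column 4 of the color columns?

325

With rows sorted ascending by product, row 2 is product=MR5. color columns in first-appearance order: maroon, gray, red, violet; column 4 is violet.
Long rows with product=MR5, color=violet: stock = 325.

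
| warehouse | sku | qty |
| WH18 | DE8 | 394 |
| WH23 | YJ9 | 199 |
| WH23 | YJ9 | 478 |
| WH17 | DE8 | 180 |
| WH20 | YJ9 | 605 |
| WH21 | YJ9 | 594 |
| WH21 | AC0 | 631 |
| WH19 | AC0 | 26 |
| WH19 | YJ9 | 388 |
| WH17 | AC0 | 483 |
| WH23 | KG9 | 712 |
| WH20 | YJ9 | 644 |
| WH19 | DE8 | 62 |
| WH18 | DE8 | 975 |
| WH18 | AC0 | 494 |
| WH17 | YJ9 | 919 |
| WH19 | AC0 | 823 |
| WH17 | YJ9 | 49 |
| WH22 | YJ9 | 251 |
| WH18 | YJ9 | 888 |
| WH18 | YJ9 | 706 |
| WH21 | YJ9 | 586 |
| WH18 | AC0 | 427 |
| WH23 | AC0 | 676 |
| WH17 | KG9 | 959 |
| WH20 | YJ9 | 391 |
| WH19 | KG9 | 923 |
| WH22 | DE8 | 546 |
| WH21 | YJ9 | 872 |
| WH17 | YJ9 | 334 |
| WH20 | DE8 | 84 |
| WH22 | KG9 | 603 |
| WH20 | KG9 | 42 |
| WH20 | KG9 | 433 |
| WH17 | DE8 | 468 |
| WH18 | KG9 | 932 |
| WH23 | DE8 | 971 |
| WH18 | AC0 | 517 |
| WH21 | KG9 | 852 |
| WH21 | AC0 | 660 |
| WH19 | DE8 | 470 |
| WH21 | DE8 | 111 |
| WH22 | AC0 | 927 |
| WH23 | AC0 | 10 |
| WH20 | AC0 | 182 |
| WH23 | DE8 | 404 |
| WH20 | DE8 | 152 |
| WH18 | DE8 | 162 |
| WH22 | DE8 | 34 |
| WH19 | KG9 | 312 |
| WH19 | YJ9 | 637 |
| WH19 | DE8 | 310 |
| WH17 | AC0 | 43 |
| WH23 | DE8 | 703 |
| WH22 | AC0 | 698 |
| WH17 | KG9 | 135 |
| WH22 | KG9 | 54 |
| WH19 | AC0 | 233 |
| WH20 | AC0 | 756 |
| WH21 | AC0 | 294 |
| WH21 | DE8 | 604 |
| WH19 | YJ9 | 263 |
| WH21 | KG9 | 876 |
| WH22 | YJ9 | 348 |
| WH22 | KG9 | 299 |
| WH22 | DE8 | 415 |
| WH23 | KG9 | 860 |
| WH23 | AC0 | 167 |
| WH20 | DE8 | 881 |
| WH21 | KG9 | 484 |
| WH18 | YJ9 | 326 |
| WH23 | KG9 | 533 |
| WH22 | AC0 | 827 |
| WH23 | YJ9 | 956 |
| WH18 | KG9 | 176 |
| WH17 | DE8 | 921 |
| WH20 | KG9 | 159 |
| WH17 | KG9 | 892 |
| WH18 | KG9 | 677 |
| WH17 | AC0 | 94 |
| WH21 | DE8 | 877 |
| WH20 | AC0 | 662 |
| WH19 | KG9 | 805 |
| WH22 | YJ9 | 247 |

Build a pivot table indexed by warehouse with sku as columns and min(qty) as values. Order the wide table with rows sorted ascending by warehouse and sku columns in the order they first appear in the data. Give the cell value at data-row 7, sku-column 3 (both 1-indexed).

With rows sorted ascending by warehouse, row 7 is warehouse=WH23. sku columns in first-appearance order: DE8, YJ9, AC0, KG9; column 3 is AC0.
Long rows with warehouse=WH23, sku=AC0: min(676, 10, 167) = 10.

10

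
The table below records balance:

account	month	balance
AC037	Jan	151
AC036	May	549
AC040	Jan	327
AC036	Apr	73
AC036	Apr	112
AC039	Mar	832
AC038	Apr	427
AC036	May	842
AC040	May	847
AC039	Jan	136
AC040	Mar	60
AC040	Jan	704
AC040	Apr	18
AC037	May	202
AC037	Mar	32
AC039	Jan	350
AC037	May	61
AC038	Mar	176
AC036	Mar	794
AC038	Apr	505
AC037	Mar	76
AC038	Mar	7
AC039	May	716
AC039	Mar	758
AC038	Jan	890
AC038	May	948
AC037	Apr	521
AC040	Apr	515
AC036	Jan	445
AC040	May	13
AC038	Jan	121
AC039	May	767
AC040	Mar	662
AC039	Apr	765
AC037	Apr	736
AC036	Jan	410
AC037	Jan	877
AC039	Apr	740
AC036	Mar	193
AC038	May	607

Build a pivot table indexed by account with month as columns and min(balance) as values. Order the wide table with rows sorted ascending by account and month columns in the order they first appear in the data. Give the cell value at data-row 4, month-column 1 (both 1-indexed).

136

With rows sorted ascending by account, row 4 is account=AC039. month columns in first-appearance order: Jan, May, Apr, Mar; column 1 is Jan.
Long rows with account=AC039, month=Jan: min(136, 350) = 136.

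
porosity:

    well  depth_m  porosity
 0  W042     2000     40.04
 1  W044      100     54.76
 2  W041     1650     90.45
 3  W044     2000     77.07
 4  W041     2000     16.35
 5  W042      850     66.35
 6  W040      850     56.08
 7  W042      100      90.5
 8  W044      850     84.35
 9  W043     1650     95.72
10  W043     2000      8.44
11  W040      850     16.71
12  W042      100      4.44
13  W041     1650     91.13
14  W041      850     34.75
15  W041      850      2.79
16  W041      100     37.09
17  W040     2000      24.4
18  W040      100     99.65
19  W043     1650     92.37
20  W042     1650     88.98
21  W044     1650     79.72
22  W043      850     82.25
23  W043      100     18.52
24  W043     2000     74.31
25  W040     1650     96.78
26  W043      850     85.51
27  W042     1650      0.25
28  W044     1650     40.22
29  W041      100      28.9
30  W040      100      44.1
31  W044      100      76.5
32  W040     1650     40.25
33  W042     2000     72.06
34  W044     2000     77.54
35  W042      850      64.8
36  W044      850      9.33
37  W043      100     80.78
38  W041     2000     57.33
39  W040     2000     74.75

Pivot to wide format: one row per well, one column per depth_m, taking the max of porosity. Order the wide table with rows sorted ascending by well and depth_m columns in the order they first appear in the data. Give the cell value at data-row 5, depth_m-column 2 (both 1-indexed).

76.5

With rows sorted ascending by well, row 5 is well=W044. depth_m columns in first-appearance order: 2000, 100, 1650, 850; column 2 is 100.
Long rows with well=W044, depth_m=100: max(54.76, 76.5) = 76.5.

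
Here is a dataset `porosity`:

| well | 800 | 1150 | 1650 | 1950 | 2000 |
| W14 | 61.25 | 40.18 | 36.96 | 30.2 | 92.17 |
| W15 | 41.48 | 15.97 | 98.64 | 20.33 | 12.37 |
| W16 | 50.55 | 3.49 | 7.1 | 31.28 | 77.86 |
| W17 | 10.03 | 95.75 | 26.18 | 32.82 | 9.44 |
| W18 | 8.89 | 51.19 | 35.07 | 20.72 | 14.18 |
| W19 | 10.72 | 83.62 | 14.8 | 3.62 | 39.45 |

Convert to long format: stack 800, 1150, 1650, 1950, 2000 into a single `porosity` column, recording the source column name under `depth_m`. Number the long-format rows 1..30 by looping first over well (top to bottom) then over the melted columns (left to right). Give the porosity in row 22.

51.19

30 rows total (6 × 5). Row 22: index ⌊(22-1)/5⌋ = 4 into well → W18; (22-1) mod 5 = 1 into the melted columns → 1150.
So row 22 is (W18, 1150, 51.19); porosity = 51.19.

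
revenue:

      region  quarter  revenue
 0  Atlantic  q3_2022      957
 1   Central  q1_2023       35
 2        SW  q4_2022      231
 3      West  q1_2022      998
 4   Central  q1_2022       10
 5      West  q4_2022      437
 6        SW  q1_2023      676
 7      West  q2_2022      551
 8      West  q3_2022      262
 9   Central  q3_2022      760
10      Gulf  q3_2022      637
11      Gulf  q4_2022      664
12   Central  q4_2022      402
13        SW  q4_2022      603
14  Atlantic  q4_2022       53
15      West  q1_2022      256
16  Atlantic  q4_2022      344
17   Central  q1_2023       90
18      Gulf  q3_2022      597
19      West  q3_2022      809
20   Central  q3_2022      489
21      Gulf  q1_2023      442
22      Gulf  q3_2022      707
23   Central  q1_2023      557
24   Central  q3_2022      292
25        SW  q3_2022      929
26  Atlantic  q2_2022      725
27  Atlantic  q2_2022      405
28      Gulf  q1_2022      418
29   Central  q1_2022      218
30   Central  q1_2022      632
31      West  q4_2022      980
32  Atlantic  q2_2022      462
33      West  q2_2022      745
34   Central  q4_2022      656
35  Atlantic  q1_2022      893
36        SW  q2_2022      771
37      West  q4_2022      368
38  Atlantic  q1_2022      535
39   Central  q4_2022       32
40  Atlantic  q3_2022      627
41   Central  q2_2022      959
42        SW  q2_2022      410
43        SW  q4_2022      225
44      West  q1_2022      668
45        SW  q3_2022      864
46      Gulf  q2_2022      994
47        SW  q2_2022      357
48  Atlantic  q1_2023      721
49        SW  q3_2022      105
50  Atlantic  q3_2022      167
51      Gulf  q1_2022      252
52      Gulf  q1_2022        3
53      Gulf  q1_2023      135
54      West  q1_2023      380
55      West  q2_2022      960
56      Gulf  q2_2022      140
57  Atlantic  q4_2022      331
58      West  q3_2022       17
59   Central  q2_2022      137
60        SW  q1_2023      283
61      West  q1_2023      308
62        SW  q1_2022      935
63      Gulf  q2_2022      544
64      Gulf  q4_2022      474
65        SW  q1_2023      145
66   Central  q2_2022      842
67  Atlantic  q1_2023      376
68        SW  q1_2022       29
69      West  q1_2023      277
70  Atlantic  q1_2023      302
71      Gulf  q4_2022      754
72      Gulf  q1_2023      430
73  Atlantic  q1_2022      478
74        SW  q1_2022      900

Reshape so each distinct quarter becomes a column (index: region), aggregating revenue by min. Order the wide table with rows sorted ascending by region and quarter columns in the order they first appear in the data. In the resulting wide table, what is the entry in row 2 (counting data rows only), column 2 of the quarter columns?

With rows sorted ascending by region, row 2 is region=Central. quarter columns in first-appearance order: q3_2022, q1_2023, q4_2022, q1_2022, q2_2022; column 2 is q1_2023.
Long rows with region=Central, quarter=q1_2023: min(35, 90, 557) = 35.

35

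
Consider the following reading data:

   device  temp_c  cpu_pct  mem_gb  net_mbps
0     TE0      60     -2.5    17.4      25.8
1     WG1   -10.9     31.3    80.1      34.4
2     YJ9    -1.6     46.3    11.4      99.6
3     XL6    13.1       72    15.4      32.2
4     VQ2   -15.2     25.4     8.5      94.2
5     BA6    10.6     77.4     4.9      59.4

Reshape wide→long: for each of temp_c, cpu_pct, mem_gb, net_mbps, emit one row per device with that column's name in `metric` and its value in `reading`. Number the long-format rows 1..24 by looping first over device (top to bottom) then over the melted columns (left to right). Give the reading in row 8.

24 rows total (6 × 4). Row 8: index ⌊(8-1)/4⌋ = 1 into device → WG1; (8-1) mod 4 = 3 into the melted columns → net_mbps.
So row 8 is (WG1, net_mbps, 34.4); reading = 34.4.

34.4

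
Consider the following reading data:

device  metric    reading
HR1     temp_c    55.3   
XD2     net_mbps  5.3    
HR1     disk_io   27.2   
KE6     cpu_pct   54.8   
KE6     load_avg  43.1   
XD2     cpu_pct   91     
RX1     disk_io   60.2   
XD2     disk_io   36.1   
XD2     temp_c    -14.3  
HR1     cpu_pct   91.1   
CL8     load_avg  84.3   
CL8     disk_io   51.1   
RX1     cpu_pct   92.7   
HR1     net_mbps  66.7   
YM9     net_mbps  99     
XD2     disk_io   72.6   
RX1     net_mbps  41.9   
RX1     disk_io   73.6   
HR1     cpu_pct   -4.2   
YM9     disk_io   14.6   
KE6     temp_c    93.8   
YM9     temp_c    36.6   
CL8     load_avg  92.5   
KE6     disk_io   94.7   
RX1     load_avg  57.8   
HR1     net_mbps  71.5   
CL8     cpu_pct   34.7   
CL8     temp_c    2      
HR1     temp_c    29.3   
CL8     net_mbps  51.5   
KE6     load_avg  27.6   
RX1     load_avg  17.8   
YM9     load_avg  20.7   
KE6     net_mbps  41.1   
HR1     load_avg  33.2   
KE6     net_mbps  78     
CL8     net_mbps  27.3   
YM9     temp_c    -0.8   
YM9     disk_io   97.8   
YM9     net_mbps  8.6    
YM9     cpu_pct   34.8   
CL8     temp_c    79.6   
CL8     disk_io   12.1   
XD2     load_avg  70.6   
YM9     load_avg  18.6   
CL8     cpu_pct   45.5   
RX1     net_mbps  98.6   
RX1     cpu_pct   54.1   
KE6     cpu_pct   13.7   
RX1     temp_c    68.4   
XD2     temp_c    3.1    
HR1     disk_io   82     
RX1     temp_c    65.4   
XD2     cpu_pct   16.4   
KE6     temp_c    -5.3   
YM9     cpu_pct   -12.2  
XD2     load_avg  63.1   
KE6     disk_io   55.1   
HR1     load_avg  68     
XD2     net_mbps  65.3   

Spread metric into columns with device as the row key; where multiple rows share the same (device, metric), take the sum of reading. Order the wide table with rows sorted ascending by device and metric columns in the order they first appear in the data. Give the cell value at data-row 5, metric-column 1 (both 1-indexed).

With rows sorted ascending by device, row 5 is device=XD2. metric columns in first-appearance order: temp_c, net_mbps, disk_io, cpu_pct, load_avg; column 1 is temp_c.
Long rows with device=XD2, metric=temp_c: -14.3 + 3.1 = -11.2.

-11.2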